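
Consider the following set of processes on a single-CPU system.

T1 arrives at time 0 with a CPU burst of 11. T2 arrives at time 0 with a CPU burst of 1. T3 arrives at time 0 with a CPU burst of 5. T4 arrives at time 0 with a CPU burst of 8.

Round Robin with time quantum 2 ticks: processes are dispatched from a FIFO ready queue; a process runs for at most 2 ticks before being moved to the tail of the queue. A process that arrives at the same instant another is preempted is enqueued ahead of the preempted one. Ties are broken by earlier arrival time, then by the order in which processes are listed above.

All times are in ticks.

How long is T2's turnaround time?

3

Gantt: | T1 0-2 | T2 2-3 | T3 3-5 | T4 5-7 | T1 7-9 | T3 9-11 | T4 11-13 | T1 13-15 | T3 15-16 | T4 16-18 | T1 18-20 | T4 20-22 | T1 22-25 |
Completion: T1=25  T2=3  T3=16  T4=22
Turnaround(T2) = completion − arrival = 3 − 0 = 3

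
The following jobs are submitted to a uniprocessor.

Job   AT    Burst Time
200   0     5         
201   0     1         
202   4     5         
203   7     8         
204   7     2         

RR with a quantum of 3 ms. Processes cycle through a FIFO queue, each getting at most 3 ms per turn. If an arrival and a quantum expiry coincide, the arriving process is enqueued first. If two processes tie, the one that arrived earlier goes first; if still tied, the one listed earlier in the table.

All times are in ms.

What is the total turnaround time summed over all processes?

43

Gantt: | 200 0-3 | 201 3-4 | 200 4-6 | 202 6-9 | 203 9-12 | 204 12-14 | 202 14-16 | 203 16-21 |
Completion: 200=6  201=4  202=16  203=21  204=14
Turnaround = completion − arrival: 200=6, 201=4, 202=12, 203=14, 204=7
Total turnaround = 6 + 4 + 12 + 14 + 7 = 43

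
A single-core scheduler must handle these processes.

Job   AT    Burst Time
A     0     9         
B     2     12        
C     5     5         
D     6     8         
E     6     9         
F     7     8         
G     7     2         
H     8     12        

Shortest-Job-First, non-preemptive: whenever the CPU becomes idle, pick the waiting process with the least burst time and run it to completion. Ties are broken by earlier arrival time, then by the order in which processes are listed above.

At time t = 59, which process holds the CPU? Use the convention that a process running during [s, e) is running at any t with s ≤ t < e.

Gantt: | A 0-9 | G 9-11 | C 11-16 | D 16-24 | F 24-32 | E 32-41 | B 41-53 | H 53-65 |
Completion: A=9  B=53  C=16  D=24  E=41  F=32  G=11  H=65
Turnaround (C−A): A=9  B=51  C=11  D=18  E=35  F=25  G=4  H=57

H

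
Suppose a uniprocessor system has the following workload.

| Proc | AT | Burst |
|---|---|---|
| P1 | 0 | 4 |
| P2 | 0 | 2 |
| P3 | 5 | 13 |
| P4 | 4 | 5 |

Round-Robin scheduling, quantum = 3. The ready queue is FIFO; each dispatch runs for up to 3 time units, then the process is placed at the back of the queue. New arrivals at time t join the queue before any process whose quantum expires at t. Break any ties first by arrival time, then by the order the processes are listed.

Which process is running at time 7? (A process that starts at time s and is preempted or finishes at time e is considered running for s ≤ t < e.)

Gantt: | P1 0-3 | P2 3-5 | P1 5-6 | P4 6-9 | P3 9-12 | P4 12-14 | P3 14-24 |
Completion: P1=6  P2=5  P3=24  P4=14
Turnaround (C−A): P1=6  P2=5  P3=19  P4=10

P4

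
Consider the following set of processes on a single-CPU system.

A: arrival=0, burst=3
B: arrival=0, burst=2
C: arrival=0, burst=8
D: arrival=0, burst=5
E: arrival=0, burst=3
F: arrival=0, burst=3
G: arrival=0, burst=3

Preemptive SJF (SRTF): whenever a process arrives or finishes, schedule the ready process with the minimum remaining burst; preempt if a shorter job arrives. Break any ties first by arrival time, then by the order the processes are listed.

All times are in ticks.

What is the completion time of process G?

Timeline: | B 0-2 | A 2-5 | E 5-8 | F 8-11 | G 11-14 | D 14-19 | C 19-27 |
Completion: A=5  B=2  C=27  D=19  E=8  F=11  G=14
Turnaround (C−A): A=5  B=2  C=27  D=19  E=8  F=11  G=14

14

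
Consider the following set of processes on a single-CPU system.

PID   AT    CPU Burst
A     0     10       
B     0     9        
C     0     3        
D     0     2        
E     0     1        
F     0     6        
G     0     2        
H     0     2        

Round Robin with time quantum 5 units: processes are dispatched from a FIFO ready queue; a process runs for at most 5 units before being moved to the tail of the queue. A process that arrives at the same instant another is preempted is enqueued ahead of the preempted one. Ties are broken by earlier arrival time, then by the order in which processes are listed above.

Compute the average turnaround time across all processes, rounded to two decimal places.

Timeline: | A 0-5 | B 5-10 | C 10-13 | D 13-15 | E 15-16 | F 16-21 | G 21-23 | H 23-25 | A 25-30 | B 30-34 | F 34-35 |
Completion: A=30  B=34  C=13  D=15  E=16  F=35  G=23  H=25
Turnaround times: A=30, B=34, C=13, D=15, E=16, F=35, G=23, H=25
Average turnaround = (30+34+13+15+16+35+23+25) / 8 = 191/8 = 23.88

23.88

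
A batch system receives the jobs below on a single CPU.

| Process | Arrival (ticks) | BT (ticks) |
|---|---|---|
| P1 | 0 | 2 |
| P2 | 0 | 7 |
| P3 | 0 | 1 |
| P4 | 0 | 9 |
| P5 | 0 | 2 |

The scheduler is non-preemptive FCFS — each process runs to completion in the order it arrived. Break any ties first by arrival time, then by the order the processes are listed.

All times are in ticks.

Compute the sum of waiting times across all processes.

40

Timeline: | P1 0-2 | P2 2-9 | P3 9-10 | P4 10-19 | P5 19-21 |
Completion: P1=2  P2=9  P3=10  P4=19  P5=21
Turnaround (C−A): P1=2  P2=9  P3=10  P4=19  P5=21
Waiting = turnaround − burst: P1=0, P2=2, P3=9, P4=10, P5=19
Total waiting = 0 + 2 + 9 + 10 + 19 = 40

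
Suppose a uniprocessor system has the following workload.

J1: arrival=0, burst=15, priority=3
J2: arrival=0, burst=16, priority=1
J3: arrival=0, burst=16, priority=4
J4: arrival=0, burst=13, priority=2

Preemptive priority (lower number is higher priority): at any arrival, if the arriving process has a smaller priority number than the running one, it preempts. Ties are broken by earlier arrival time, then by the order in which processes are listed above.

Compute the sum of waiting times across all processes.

89

Schedule: | J2 0-16 | J4 16-29 | J1 29-44 | J3 44-60 |
Completion: J1=44  J2=16  J3=60  J4=29
Turnaround (C−A): J1=44  J2=16  J3=60  J4=29
Waiting = turnaround − burst: J1=29, J2=0, J3=44, J4=16
Total waiting = 29 + 0 + 44 + 16 = 89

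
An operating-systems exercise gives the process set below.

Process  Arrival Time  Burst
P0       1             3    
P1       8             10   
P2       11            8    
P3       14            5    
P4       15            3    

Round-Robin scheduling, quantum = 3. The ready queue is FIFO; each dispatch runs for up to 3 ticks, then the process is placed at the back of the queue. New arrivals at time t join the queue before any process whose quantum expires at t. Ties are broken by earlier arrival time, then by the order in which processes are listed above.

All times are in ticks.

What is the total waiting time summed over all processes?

Schedule: | idle 0-1 | P0 1-4 | idle 4-8 | P1 8-11 | P2 11-14 | P1 14-17 | P3 17-20 | P2 20-23 | P4 23-26 | P1 26-29 | P3 29-31 | P2 31-33 | P1 33-34 |
Completion: P0=4  P1=34  P2=33  P3=31  P4=26
Turnaround (C−A): P0=3  P1=26  P2=22  P3=17  P4=11
Waiting = turnaround − burst: P0=0, P1=16, P2=14, P3=12, P4=8
Total waiting = 0 + 16 + 14 + 12 + 8 = 50

50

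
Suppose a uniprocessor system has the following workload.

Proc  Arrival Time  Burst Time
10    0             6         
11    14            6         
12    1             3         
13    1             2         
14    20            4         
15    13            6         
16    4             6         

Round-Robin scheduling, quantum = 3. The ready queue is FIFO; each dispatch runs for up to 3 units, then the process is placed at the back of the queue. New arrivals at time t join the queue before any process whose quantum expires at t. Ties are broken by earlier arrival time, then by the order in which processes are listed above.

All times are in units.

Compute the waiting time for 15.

Timeline: | 10 0-3 | 12 3-6 | 13 6-8 | 10 8-11 | 16 11-14 | 15 14-17 | 11 17-20 | 16 20-23 | 15 23-26 | 14 26-29 | 11 29-32 | 14 32-33 |
Completion: 10=11  11=32  12=6  13=8  14=33  15=26  16=23
Waiting(15) = turnaround − burst = 13 − 6 = 7

7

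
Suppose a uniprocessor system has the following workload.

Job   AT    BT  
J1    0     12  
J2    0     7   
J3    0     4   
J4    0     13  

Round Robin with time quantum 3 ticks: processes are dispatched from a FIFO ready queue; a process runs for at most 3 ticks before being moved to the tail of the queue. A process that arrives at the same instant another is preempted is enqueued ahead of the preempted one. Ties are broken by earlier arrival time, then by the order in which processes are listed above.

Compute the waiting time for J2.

Timeline: | J1 0-3 | J2 3-6 | J3 6-9 | J4 9-12 | J1 12-15 | J2 15-18 | J3 18-19 | J4 19-22 | J1 22-25 | J2 25-26 | J4 26-29 | J1 29-32 | J4 32-36 |
Completion: J1=32  J2=26  J3=19  J4=36
Turnaround (C−A): J1=32  J2=26  J3=19  J4=36
Waiting(J2) = turnaround − burst = 26 − 7 = 19

19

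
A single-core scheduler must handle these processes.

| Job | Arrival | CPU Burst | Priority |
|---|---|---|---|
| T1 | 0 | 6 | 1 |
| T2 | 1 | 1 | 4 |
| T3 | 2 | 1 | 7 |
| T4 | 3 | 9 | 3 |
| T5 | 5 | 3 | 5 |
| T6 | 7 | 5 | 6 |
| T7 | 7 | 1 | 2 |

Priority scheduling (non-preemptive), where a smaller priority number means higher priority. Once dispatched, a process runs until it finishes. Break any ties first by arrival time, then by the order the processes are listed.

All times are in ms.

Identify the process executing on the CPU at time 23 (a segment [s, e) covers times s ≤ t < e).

Gantt: | T1 0-6 | T4 6-15 | T7 15-16 | T2 16-17 | T5 17-20 | T6 20-25 | T3 25-26 |
Completion: T1=6  T2=17  T3=26  T4=15  T5=20  T6=25  T7=16
Turnaround (C−A): T1=6  T2=16  T3=24  T4=12  T5=15  T6=18  T7=9

T6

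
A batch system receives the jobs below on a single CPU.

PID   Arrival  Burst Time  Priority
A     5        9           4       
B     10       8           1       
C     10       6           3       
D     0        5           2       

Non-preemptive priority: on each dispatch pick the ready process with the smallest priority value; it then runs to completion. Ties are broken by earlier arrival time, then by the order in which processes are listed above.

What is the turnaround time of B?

Schedule: | D 0-5 | A 5-14 | B 14-22 | C 22-28 |
Completion: A=14  B=22  C=28  D=5
Turnaround(B) = completion − arrival = 22 − 10 = 12

12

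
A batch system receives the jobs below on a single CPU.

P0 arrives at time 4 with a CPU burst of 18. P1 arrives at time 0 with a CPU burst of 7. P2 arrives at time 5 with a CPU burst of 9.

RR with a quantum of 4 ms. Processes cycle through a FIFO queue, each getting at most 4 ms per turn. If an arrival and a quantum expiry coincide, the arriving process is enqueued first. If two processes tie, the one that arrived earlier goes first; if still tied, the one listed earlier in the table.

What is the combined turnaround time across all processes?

64

Schedule: | P1 0-4 | P0 4-8 | P1 8-11 | P2 11-15 | P0 15-19 | P2 19-23 | P0 23-27 | P2 27-28 | P0 28-34 |
Completion: P0=34  P1=11  P2=28
Turnaround (C−A): P0=30  P1=11  P2=23
Turnaround = completion − arrival: P0=30, P1=11, P2=23
Total turnaround = 30 + 11 + 23 = 64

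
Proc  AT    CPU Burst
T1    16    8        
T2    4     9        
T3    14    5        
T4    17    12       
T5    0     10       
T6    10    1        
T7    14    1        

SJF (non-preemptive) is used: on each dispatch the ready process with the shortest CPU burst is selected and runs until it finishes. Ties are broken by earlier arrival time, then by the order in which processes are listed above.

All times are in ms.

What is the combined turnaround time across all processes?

Timeline: | T5 0-10 | T6 10-11 | T2 11-20 | T7 20-21 | T3 21-26 | T1 26-34 | T4 34-46 |
Completion: T1=34  T2=20  T3=26  T4=46  T5=10  T6=11  T7=21
Turnaround = completion − arrival: T1=18, T2=16, T3=12, T4=29, T5=10, T6=1, T7=7
Total turnaround = 18 + 16 + 12 + 29 + 10 + 1 + 7 = 93

93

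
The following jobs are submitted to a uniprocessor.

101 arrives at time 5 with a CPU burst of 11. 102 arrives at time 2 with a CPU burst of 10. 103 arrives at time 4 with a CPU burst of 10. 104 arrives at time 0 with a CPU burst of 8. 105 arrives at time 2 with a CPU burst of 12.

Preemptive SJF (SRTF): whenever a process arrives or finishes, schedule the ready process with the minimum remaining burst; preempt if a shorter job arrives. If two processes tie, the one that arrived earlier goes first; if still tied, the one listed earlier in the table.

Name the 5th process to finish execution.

105

Schedule: | 104 0-8 | 102 8-18 | 103 18-28 | 101 28-39 | 105 39-51 |
Completion: 101=39  102=18  103=28  104=8  105=51
Finish order: 104 → 102 → 103 → 101 → 105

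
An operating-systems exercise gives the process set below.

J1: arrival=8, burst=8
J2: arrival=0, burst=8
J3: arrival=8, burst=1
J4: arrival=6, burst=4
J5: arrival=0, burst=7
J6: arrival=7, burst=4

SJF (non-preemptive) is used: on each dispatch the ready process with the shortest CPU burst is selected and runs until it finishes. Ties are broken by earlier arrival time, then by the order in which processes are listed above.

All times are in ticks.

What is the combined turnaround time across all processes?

73

Gantt: | J5 0-7 | J4 7-11 | J3 11-12 | J6 12-16 | J2 16-24 | J1 24-32 |
Completion: J1=32  J2=24  J3=12  J4=11  J5=7  J6=16
Turnaround (C−A): J1=24  J2=24  J3=4  J4=5  J5=7  J6=9
Turnaround = completion − arrival: J1=24, J2=24, J3=4, J4=5, J5=7, J6=9
Total turnaround = 24 + 24 + 4 + 5 + 7 + 9 = 73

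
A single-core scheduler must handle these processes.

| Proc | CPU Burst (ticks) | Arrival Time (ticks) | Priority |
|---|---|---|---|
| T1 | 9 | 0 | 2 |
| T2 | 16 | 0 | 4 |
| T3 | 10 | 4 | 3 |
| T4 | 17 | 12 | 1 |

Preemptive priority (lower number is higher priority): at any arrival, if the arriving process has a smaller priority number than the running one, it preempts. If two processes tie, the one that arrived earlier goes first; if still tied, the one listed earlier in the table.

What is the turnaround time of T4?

Schedule: | T1 0-9 | T3 9-12 | T4 12-29 | T3 29-36 | T2 36-52 |
Completion: T1=9  T2=52  T3=36  T4=29
Turnaround (C−A): T1=9  T2=52  T3=32  T4=17
Turnaround(T4) = completion − arrival = 29 − 12 = 17

17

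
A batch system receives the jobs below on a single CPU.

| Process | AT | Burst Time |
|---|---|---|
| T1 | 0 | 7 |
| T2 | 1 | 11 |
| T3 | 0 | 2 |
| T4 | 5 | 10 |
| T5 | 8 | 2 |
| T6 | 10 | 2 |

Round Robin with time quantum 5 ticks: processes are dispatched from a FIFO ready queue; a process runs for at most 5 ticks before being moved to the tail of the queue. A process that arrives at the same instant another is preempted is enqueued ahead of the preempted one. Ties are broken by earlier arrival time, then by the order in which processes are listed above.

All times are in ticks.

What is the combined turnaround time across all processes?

Gantt: | T1 0-5 | T3 5-7 | T2 7-12 | T4 12-17 | T1 17-19 | T5 19-21 | T6 21-23 | T2 23-28 | T4 28-33 | T2 33-34 |
Completion: T1=19  T2=34  T3=7  T4=33  T5=21  T6=23
Turnaround (C−A): T1=19  T2=33  T3=7  T4=28  T5=13  T6=13
Turnaround = completion − arrival: T1=19, T2=33, T3=7, T4=28, T5=13, T6=13
Total turnaround = 19 + 33 + 7 + 28 + 13 + 13 = 113

113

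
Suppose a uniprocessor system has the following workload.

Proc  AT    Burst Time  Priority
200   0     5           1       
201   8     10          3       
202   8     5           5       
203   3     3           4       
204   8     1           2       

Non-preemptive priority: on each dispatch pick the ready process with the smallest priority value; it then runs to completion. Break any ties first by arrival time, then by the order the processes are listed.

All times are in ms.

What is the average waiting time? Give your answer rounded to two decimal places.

Gantt: | 200 0-5 | 203 5-8 | 204 8-9 | 201 9-19 | 202 19-24 |
Completion: 200=5  201=19  202=24  203=8  204=9
Waiting times: 200=0, 201=1, 202=11, 203=2, 204=0
Average waiting = (0+1+11+2+0) / 5 = 14/5 = 2.80

2.80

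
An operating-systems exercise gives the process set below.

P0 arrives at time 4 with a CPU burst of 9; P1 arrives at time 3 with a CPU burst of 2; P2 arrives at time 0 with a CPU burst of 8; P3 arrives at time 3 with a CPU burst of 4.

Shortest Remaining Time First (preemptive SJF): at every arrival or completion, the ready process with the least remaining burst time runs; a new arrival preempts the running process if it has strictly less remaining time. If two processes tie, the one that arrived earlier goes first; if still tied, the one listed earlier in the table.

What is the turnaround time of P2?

Gantt: | P2 0-3 | P1 3-5 | P3 5-9 | P2 9-14 | P0 14-23 |
Completion: P0=23  P1=5  P2=14  P3=9
Turnaround (C−A): P0=19  P1=2  P2=14  P3=6
Turnaround(P2) = completion − arrival = 14 − 0 = 14

14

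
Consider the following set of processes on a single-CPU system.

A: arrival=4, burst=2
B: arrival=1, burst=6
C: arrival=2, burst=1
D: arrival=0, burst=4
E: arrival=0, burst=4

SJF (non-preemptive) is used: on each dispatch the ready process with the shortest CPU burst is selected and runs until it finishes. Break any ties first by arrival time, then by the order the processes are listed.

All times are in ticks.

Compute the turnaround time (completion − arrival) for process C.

Gantt: | D 0-4 | C 4-5 | A 5-7 | E 7-11 | B 11-17 |
Completion: A=7  B=17  C=5  D=4  E=11
Turnaround (C−A): A=3  B=16  C=3  D=4  E=11
Turnaround(C) = completion − arrival = 5 − 2 = 3

3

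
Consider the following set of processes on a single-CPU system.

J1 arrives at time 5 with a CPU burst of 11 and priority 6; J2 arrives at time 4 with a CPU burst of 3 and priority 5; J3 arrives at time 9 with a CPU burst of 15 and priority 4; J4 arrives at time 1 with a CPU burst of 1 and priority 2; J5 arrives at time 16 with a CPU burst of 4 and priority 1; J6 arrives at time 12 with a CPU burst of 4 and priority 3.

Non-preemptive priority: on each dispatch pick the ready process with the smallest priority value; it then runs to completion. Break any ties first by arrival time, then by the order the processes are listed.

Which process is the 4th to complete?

J5

Gantt: | idle 0-1 | J4 1-2 | idle 2-4 | J2 4-7 | J1 7-18 | J5 18-22 | J6 22-26 | J3 26-41 |
Completion: J1=18  J2=7  J3=41  J4=2  J5=22  J6=26
Finish order: J4 → J2 → J1 → J5 → J6 → J3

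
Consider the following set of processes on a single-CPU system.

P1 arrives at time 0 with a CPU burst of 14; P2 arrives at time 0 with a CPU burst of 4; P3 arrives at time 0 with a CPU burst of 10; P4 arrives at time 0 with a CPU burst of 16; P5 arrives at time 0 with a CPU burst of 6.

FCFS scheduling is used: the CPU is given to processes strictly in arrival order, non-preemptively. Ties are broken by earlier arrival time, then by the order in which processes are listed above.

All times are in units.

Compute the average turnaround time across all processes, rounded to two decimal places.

30.80

Gantt: | P1 0-14 | P2 14-18 | P3 18-28 | P4 28-44 | P5 44-50 |
Completion: P1=14  P2=18  P3=28  P4=44  P5=50
Turnaround (C−A): P1=14  P2=18  P3=28  P4=44  P5=50
Turnaround times: P1=14, P2=18, P3=28, P4=44, P5=50
Average turnaround = (14+18+28+44+50) / 5 = 154/5 = 30.80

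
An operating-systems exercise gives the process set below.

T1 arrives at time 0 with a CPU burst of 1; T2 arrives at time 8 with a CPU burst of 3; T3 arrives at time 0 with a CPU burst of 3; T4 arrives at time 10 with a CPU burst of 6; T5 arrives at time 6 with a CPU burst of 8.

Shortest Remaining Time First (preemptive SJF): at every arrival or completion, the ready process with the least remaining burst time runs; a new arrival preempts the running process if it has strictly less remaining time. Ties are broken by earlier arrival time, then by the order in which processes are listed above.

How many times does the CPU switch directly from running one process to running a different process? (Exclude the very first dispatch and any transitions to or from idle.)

4

Gantt: | T1 0-1 | T3 1-4 | idle 4-6 | T5 6-8 | T2 8-11 | T5 11-17 | T4 17-23 |
Completion: T1=1  T2=11  T3=4  T4=23  T5=17
Turnaround (C−A): T1=1  T2=3  T3=4  T4=13  T5=11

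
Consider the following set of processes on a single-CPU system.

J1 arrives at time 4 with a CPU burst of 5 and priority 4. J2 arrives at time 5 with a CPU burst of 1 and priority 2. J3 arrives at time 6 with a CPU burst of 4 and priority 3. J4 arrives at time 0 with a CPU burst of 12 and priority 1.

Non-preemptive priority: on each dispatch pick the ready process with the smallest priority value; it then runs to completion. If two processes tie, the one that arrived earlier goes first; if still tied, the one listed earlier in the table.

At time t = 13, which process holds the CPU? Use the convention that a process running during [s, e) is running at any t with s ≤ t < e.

J3

Gantt: | J4 0-12 | J2 12-13 | J3 13-17 | J1 17-22 |
Completion: J1=22  J2=13  J3=17  J4=12
Turnaround (C−A): J1=18  J2=8  J3=11  J4=12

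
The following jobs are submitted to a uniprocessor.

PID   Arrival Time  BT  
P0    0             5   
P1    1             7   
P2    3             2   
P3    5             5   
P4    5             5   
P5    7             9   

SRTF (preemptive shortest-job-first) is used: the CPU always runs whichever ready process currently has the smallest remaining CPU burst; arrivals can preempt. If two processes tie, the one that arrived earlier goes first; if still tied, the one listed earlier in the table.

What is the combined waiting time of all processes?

44

Gantt: | P0 0-5 | P2 5-7 | P3 7-12 | P4 12-17 | P1 17-24 | P5 24-33 |
Completion: P0=5  P1=24  P2=7  P3=12  P4=17  P5=33
Turnaround (C−A): P0=5  P1=23  P2=4  P3=7  P4=12  P5=26
Waiting = turnaround − burst: P0=0, P1=16, P2=2, P3=2, P4=7, P5=17
Total waiting = 0 + 16 + 2 + 2 + 7 + 17 = 44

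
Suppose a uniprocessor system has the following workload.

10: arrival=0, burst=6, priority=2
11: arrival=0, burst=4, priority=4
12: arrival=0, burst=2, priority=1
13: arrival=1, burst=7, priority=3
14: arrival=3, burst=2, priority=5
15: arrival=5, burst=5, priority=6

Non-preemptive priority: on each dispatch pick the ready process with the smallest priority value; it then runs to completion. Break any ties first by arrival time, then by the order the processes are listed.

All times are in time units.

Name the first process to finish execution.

12

Timeline: | 12 0-2 | 10 2-8 | 13 8-15 | 11 15-19 | 14 19-21 | 15 21-26 |
Completion: 10=8  11=19  12=2  13=15  14=21  15=26
Finish order: 12 → 10 → 13 → 11 → 14 → 15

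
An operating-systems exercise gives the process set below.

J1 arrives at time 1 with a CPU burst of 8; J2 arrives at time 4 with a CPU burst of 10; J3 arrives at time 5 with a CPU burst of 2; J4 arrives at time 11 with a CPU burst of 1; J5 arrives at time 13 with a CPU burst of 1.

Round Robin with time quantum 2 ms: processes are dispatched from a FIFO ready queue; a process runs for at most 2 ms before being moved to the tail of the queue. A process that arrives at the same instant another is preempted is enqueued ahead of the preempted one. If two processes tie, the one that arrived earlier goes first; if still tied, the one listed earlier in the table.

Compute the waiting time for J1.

7

Gantt: | idle 0-1 | J1 1-5 | J2 5-7 | J3 7-9 | J1 9-11 | J2 11-13 | J4 13-14 | J1 14-16 | J5 16-17 | J2 17-23 |
Completion: J1=16  J2=23  J3=9  J4=14  J5=17
Turnaround (C−A): J1=15  J2=19  J3=4  J4=3  J5=4
Waiting(J1) = turnaround − burst = 15 − 8 = 7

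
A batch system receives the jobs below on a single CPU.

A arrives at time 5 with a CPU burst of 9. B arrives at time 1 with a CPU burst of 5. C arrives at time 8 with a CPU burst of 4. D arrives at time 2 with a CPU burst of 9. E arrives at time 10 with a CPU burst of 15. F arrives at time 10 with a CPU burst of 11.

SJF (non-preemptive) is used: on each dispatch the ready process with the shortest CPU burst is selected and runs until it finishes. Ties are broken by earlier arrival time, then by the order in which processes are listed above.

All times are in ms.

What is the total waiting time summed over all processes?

72

Schedule: | idle 0-1 | B 1-6 | D 6-15 | C 15-19 | A 19-28 | F 28-39 | E 39-54 |
Completion: A=28  B=6  C=19  D=15  E=54  F=39
Turnaround (C−A): A=23  B=5  C=11  D=13  E=44  F=29
Waiting = turnaround − burst: A=14, B=0, C=7, D=4, E=29, F=18
Total waiting = 14 + 0 + 7 + 4 + 29 + 18 = 72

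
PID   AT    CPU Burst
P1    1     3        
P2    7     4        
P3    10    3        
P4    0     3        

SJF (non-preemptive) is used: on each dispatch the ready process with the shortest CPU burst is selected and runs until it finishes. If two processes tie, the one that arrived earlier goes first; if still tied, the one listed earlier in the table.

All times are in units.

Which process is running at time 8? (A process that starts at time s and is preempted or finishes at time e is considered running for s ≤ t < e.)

P2

Timeline: | P4 0-3 | P1 3-6 | idle 6-7 | P2 7-11 | P3 11-14 |
Completion: P1=6  P2=11  P3=14  P4=3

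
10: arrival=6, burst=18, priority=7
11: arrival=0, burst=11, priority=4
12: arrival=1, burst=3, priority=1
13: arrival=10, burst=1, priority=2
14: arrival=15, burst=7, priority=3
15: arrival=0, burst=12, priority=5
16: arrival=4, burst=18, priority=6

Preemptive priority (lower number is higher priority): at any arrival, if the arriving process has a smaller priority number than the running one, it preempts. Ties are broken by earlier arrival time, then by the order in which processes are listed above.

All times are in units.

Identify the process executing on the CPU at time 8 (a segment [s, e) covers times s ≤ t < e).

Gantt: | 11 0-1 | 12 1-4 | 11 4-10 | 13 10-11 | 11 11-15 | 14 15-22 | 15 22-34 | 16 34-52 | 10 52-70 |
Completion: 10=70  11=15  12=4  13=11  14=22  15=34  16=52

11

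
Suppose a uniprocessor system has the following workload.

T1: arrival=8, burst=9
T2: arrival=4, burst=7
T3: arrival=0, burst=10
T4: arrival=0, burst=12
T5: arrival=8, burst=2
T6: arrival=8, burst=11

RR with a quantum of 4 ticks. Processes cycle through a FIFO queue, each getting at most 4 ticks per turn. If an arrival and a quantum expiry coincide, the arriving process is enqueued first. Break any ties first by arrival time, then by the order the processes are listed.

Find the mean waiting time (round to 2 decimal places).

26.17

Gantt: | T3 0-4 | T4 4-8 | T2 8-12 | T3 12-16 | T1 16-20 | T5 20-22 | T6 22-26 | T4 26-30 | T2 30-33 | T3 33-35 | T1 35-39 | T6 39-43 | T4 43-47 | T1 47-48 | T6 48-51 |
Completion: T1=48  T2=33  T3=35  T4=47  T5=22  T6=51
Turnaround (C−A): T1=40  T2=29  T3=35  T4=47  T5=14  T6=43
Waiting times: T1=31, T2=22, T3=25, T4=35, T5=12, T6=32
Average waiting = (31+22+25+35+12+32) / 6 = 157/6 = 26.17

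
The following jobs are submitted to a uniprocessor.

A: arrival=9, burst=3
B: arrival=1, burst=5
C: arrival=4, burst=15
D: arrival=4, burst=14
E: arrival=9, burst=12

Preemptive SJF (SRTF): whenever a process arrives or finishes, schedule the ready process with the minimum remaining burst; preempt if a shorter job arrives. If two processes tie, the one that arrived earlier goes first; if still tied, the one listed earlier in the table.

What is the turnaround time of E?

26

Timeline: | idle 0-1 | B 1-6 | D 6-9 | A 9-12 | D 12-23 | E 23-35 | C 35-50 |
Completion: A=12  B=6  C=50  D=23  E=35
Turnaround(E) = completion − arrival = 35 − 9 = 26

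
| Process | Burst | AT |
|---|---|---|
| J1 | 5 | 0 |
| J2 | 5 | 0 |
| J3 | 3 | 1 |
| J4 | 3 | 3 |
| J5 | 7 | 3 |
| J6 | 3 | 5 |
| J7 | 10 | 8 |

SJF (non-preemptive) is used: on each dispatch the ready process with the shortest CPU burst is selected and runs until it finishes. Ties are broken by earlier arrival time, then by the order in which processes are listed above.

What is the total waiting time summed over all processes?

63

Timeline: | J1 0-5 | J3 5-8 | J4 8-11 | J6 11-14 | J2 14-19 | J5 19-26 | J7 26-36 |
Completion: J1=5  J2=19  J3=8  J4=11  J5=26  J6=14  J7=36
Turnaround (C−A): J1=5  J2=19  J3=7  J4=8  J5=23  J6=9  J7=28
Waiting = turnaround − burst: J1=0, J2=14, J3=4, J4=5, J5=16, J6=6, J7=18
Total waiting = 0 + 14 + 4 + 5 + 16 + 6 + 18 = 63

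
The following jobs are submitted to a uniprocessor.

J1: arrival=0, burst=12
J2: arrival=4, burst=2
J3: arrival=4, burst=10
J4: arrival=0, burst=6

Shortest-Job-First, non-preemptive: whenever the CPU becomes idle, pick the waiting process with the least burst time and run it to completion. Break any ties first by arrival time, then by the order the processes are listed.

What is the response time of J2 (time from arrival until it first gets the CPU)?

Gantt: | J4 0-6 | J2 6-8 | J3 8-18 | J1 18-30 |
Completion: J1=30  J2=8  J3=18  J4=6
Turnaround (C−A): J1=30  J2=4  J3=14  J4=6
Response(J2) = first start − arrival = 6 − 4 = 2

2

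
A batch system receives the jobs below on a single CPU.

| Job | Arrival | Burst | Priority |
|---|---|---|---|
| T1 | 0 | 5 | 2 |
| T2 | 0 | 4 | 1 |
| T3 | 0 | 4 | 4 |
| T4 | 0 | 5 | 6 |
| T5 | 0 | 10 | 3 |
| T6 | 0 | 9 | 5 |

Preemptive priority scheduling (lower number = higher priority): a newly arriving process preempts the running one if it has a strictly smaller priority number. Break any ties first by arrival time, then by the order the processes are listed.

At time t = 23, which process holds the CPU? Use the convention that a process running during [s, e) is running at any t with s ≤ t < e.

Gantt: | T2 0-4 | T1 4-9 | T5 9-19 | T3 19-23 | T6 23-32 | T4 32-37 |
Completion: T1=9  T2=4  T3=23  T4=37  T5=19  T6=32
Turnaround (C−A): T1=9  T2=4  T3=23  T4=37  T5=19  T6=32

T6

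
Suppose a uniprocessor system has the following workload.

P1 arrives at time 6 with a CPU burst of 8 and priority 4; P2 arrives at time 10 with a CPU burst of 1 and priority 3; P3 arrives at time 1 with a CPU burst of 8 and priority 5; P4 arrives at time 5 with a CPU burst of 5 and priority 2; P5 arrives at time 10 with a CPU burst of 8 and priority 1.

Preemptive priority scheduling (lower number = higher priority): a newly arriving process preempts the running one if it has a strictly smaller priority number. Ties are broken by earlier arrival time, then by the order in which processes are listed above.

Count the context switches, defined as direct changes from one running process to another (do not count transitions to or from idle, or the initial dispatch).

Gantt: | idle 0-1 | P3 1-5 | P4 5-10 | P5 10-18 | P2 18-19 | P1 19-27 | P3 27-31 |
Completion: P1=27  P2=19  P3=31  P4=10  P5=18

5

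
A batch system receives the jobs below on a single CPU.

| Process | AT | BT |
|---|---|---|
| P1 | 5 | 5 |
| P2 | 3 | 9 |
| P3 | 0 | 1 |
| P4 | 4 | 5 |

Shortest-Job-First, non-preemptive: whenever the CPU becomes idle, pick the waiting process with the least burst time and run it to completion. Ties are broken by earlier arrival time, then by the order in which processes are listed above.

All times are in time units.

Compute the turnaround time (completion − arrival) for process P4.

Timeline: | P3 0-1 | idle 1-3 | P2 3-12 | P4 12-17 | P1 17-22 |
Completion: P1=22  P2=12  P3=1  P4=17
Turnaround (C−A): P1=17  P2=9  P3=1  P4=13
Turnaround(P4) = completion − arrival = 17 − 4 = 13

13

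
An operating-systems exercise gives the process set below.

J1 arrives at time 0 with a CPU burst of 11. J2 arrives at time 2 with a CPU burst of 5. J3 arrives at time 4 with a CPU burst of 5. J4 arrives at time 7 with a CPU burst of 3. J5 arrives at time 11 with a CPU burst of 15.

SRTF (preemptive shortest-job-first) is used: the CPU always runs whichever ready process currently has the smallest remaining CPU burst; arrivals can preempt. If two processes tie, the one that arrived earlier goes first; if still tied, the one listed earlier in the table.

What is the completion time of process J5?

Timeline: | J1 0-2 | J2 2-7 | J4 7-10 | J3 10-15 | J1 15-24 | J5 24-39 |
Completion: J1=24  J2=7  J3=15  J4=10  J5=39

39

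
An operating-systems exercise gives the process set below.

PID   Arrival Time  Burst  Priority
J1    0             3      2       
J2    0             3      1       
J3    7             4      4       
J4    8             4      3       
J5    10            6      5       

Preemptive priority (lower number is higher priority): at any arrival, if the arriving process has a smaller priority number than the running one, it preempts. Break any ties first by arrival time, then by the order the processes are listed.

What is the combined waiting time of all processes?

Timeline: | J2 0-3 | J1 3-6 | idle 6-7 | J3 7-8 | J4 8-12 | J3 12-15 | J5 15-21 |
Completion: J1=6  J2=3  J3=15  J4=12  J5=21
Waiting = turnaround − burst: J1=3, J2=0, J3=4, J4=0, J5=5
Total waiting = 3 + 0 + 4 + 0 + 5 = 12

12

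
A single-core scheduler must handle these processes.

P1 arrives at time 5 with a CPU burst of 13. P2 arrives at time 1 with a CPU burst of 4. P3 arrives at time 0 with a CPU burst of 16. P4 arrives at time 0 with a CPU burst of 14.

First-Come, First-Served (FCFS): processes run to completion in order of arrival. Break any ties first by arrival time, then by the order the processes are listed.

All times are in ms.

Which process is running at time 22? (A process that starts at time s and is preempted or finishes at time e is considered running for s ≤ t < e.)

Schedule: | P3 0-16 | P4 16-30 | P2 30-34 | P1 34-47 |
Completion: P1=47  P2=34  P3=16  P4=30
Turnaround (C−A): P1=42  P2=33  P3=16  P4=30

P4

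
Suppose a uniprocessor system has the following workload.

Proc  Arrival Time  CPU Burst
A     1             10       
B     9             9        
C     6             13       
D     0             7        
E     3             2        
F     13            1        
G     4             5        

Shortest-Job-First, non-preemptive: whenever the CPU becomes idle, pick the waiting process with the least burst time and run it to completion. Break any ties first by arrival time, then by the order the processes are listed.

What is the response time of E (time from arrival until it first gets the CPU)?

Timeline: | D 0-7 | E 7-9 | G 9-14 | F 14-15 | B 15-24 | A 24-34 | C 34-47 |
Completion: A=34  B=24  C=47  D=7  E=9  F=15  G=14
Response(E) = first start − arrival = 7 − 3 = 4

4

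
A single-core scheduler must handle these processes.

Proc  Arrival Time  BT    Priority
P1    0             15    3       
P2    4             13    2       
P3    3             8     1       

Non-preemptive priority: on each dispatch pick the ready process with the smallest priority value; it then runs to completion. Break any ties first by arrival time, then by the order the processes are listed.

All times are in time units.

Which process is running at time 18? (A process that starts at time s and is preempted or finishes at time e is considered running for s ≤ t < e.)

Gantt: | P1 0-15 | P3 15-23 | P2 23-36 |
Completion: P1=15  P2=36  P3=23
Turnaround (C−A): P1=15  P2=32  P3=20

P3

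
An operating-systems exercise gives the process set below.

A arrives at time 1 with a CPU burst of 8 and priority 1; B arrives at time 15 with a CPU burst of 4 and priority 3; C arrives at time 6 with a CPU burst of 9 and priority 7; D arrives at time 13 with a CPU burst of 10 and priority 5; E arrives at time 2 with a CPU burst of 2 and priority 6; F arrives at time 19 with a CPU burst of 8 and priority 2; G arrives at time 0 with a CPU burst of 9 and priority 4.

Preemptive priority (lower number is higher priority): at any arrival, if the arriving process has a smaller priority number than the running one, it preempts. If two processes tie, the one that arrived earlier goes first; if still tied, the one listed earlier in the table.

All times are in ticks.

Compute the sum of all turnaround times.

158

Timeline: | G 0-1 | A 1-9 | G 9-15 | B 15-19 | F 19-27 | G 27-29 | D 29-39 | E 39-41 | C 41-50 |
Completion: A=9  B=19  C=50  D=39  E=41  F=27  G=29
Turnaround = completion − arrival: A=8, B=4, C=44, D=26, E=39, F=8, G=29
Total turnaround = 8 + 4 + 44 + 26 + 39 + 8 + 29 = 158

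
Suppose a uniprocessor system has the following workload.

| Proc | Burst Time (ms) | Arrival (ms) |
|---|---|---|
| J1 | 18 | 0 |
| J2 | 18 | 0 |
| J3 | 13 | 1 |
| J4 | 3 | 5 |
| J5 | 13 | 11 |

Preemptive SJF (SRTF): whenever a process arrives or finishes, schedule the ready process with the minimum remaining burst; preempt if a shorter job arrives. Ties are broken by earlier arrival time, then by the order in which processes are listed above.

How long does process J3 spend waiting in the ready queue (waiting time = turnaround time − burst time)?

3

Timeline: | J1 0-1 | J3 1-5 | J4 5-8 | J3 8-17 | J5 17-30 | J1 30-47 | J2 47-65 |
Completion: J1=47  J2=65  J3=17  J4=8  J5=30
Turnaround (C−A): J1=47  J2=65  J3=16  J4=3  J5=19
Waiting(J3) = turnaround − burst = 16 − 13 = 3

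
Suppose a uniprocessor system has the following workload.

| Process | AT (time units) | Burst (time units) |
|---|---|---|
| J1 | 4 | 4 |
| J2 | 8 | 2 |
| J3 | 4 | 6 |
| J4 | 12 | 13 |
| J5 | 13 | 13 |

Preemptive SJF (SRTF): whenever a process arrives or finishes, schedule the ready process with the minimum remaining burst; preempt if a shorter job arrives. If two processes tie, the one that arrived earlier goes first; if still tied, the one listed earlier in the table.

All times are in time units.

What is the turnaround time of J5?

Gantt: | idle 0-4 | J1 4-8 | J2 8-10 | J3 10-16 | J4 16-29 | J5 29-42 |
Completion: J1=8  J2=10  J3=16  J4=29  J5=42
Turnaround (C−A): J1=4  J2=2  J3=12  J4=17  J5=29
Turnaround(J5) = completion − arrival = 42 − 13 = 29

29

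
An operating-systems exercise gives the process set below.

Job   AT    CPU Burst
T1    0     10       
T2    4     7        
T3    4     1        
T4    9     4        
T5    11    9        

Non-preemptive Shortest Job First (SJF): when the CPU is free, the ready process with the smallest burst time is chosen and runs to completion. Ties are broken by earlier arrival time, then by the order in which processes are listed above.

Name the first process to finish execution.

T1

Schedule: | T1 0-10 | T3 10-11 | T4 11-15 | T2 15-22 | T5 22-31 |
Completion: T1=10  T2=22  T3=11  T4=15  T5=31
Turnaround (C−A): T1=10  T2=18  T3=7  T4=6  T5=20
Finish order: T1 → T3 → T4 → T2 → T5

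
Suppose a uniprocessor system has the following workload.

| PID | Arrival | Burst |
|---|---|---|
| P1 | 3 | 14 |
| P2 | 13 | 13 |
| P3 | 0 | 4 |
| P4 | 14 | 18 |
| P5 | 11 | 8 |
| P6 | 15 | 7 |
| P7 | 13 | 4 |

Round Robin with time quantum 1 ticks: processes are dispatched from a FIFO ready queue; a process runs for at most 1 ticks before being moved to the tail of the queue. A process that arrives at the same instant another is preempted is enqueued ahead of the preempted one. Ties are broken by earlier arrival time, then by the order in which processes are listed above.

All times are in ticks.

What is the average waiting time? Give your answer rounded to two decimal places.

25.00

Schedule: | P3 0-3 | P1 3-4 | P3 4-5 | P1 5-11 | P5 11-12 | P1 12-13 | P5 13-14 | P2 14-15 | P7 15-16 | P1 16-17 | P4 17-18 | P5 18-19 | P6 19-20 | P2 20-21 | P7 21-22 | P1 22-23 | P4 23-24 | P5 24-25 | P6 25-26 | P2 26-27 | P7 27-28 | P1 28-29 | P4 29-30 | P5 30-31 | P6 31-32 | P2 32-33 | P7 33-34 | P1 34-35 | P4 35-36 | P5 36-37 | P6 37-38 | P2 38-39 | P1 39-40 | P4 40-41 | P5 41-42 | P6 42-43 | P2 43-44 | P1 44-45 | P4 45-46 | P5 46-47 | P6 47-48 | P2 48-49 | P4 49-50 | P6 50-51 | P2 51-52 | P4 52-53 | P2 53-54 | P4 54-55 | P2 55-56 | P4 56-57 | P2 57-58 | P4 58-59 | P2 59-60 | P4 60-61 | P2 61-62 | P4 62-68 |
Completion: P1=45  P2=62  P3=5  P4=68  P5=47  P6=51  P7=34
Waiting times: P1=28, P2=36, P3=1, P4=36, P5=28, P6=29, P7=17
Average waiting = (28+36+1+36+28+29+17) / 7 = 175/7 = 25.00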